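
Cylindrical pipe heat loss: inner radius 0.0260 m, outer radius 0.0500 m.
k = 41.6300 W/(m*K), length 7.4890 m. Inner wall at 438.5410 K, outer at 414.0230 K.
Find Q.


dT = 24.5180 K
ln(ro/ri) = 0.6539
Q = 2*pi*41.6300*7.4890*24.5180 / 0.6539 = 73445.6764 W

73445.6764 W


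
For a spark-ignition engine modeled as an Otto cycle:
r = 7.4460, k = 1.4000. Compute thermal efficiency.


r^(k-1) = 2.2324
eta = 1 - 1/2.2324 = 0.5520 = 55.2049%

55.2049%


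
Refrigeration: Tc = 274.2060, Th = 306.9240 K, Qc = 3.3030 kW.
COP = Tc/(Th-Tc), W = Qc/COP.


COP = 274.2060 / 32.7180 = 8.3809
W = 3.3030 / 8.3809 = 0.3941 kW

COP = 8.3809, W = 0.3941 kW


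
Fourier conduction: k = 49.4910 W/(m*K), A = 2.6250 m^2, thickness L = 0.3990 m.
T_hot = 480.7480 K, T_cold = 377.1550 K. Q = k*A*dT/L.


dT = 103.5930 K
Q = 49.4910 * 2.6250 * 103.5930 / 0.3990 = 33729.7445 W

33729.7445 W


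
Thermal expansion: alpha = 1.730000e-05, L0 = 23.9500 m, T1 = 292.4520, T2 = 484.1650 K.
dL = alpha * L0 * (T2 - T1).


dT = 191.7130 K
dL = 1.730000e-05 * 23.9500 * 191.7130 = 0.079433 m
L_final = 24.029433 m

dL = 0.079433 m


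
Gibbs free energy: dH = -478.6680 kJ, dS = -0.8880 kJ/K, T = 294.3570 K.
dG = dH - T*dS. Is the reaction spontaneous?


T*dS = 294.3570 * -0.8880 = -261.3890 kJ
dG = -478.6680 + 261.3890 = -217.2790 kJ (spontaneous)

dG = -217.2790 kJ, spontaneous


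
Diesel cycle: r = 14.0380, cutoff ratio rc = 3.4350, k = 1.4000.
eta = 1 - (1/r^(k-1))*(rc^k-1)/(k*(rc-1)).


r^(k-1) = 2.8769
rc^k = 5.6273
eta = 0.5282 = 52.8181%

52.8181%


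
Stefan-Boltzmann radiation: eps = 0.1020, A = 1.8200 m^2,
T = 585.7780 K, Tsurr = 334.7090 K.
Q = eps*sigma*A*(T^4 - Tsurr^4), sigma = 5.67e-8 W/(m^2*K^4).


T^4 = 1.1774e+11
Tsurr^4 = 1.2551e+10
Q = 0.1020 * 5.67e-8 * 1.8200 * 1.0519e+11 = 1107.2232 W

1107.2232 W


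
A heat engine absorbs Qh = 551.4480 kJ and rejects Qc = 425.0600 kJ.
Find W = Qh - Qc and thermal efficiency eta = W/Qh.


W = 551.4480 - 425.0600 = 126.3880 kJ
eta = 126.3880 / 551.4480 = 0.2292 = 22.9193%

W = 126.3880 kJ, eta = 22.9193%


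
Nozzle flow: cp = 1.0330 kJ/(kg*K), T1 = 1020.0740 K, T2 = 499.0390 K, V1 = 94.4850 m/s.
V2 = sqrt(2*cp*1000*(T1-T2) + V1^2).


dT = 521.0350 K
2*cp*1000*dT = 1076458.3100
V1^2 = 8927.4152
V2 = sqrt(1085385.7252) = 1041.8185 m/s

1041.8185 m/s


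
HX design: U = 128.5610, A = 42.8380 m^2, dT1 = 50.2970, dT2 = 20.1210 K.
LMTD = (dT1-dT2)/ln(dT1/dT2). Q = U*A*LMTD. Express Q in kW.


LMTD = 32.9367 K
Q = 128.5610 * 42.8380 * 32.9367 = 181392.2111 W = 181.3922 kW

181.3922 kW


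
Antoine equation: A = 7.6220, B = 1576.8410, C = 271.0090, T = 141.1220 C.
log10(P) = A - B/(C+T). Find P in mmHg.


C+T = 412.1310
B/(C+T) = 3.8261
log10(P) = 7.6220 - 3.8261 = 3.7959
P = 10^3.7959 = 6250.7562 mmHg

6250.7562 mmHg


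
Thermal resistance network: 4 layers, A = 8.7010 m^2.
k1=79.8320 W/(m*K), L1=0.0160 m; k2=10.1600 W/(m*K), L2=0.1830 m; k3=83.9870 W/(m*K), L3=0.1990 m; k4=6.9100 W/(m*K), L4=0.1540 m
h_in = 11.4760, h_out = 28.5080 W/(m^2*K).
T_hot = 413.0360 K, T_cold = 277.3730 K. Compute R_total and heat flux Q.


R_conv_in = 1/(11.4760*8.7010) = 0.0100
R_1 = 0.0160/(79.8320*8.7010) = 2.3034e-05
R_2 = 0.1830/(10.1600*8.7010) = 0.0021
R_3 = 0.1990/(83.9870*8.7010) = 0.0003
R_4 = 0.1540/(6.9100*8.7010) = 0.0026
R_conv_out = 1/(28.5080*8.7010) = 0.0040
R_total = 0.0190 K/W
Q = 135.6630 / 0.0190 = 7150.3031 W

R_total = 0.0190 K/W, Q = 7150.3031 W


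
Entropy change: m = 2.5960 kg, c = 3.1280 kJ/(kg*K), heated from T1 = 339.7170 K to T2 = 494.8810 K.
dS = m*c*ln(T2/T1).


T2/T1 = 1.4567
ln(T2/T1) = 0.3762
dS = 2.5960 * 3.1280 * 0.3762 = 3.0549 kJ/K

3.0549 kJ/K


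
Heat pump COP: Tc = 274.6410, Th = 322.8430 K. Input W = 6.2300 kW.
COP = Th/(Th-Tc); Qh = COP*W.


COP = 322.8430 / 48.2020 = 6.6977
Qh = 6.6977 * 6.2300 = 41.7267 kW

COP = 6.6977, Qh = 41.7267 kW


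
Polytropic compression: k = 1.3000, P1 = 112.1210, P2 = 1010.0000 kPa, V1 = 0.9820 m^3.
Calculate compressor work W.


(k-1)/k = 0.2308
(P2/P1)^exp = 1.6607
W = 4.3333 * 112.1210 * 0.9820 * (1.6607 - 1) = 315.2446 kJ

315.2446 kJ


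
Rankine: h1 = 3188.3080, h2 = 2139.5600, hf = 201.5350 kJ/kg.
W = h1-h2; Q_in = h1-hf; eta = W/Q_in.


W = 1048.7480 kJ/kg
Q_in = 2986.7730 kJ/kg
eta = 0.3511 = 35.1131%

eta = 35.1131%


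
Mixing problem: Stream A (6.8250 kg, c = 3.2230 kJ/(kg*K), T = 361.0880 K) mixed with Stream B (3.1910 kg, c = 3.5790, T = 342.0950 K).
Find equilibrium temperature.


num = 11849.7701
den = 33.4176
Tf = 354.5971 K

354.5971 K


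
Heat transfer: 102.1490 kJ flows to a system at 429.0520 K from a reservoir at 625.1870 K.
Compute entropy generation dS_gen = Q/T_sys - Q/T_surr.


dS_sys = 102.1490/429.0520 = 0.2381 kJ/K
dS_surr = -102.1490/625.1870 = -0.1634 kJ/K
dS_gen = 0.2381 - 0.1634 = 0.0747 kJ/K (irreversible)

dS_gen = 0.0747 kJ/K, irreversible


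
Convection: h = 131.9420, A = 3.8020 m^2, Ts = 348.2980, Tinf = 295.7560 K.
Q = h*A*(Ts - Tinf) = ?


dT = 52.5420 K
Q = 131.9420 * 3.8020 * 52.5420 = 26357.3519 W

26357.3519 W


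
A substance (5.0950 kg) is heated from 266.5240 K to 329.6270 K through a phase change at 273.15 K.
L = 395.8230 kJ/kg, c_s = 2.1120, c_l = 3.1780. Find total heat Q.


Q1 (sensible, solid) = 5.0950 * 2.1120 * 6.6260 = 71.3000 kJ
Q2 (latent) = 5.0950 * 395.8230 = 2016.7182 kJ
Q3 (sensible, liquid) = 5.0950 * 3.1780 * 56.4770 = 914.4705 kJ
Q_total = 3002.4887 kJ

3002.4887 kJ


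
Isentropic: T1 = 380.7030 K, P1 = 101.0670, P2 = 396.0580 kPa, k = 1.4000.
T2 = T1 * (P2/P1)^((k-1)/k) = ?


(k-1)/k = 0.2857
(P2/P1)^exp = 1.4773
T2 = 380.7030 * 1.4773 = 562.4159 K

562.4159 K


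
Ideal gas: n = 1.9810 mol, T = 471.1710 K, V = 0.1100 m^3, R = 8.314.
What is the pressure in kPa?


P = nRT/V = 1.9810 * 8.314 * 471.1710 / 0.1100
= 7760.2024 / 0.1100 = 70547.2945 Pa = 70.5473 kPa

70.5473 kPa


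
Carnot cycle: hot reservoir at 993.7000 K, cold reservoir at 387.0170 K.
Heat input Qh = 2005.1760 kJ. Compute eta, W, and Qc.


eta = 1 - 387.0170/993.7000 = 0.6105
W = 0.6105 * 2005.1760 = 1224.2188 kJ
Qc = 2005.1760 - 1224.2188 = 780.9572 kJ

eta = 61.0529%, W = 1224.2188 kJ, Qc = 780.9572 kJ


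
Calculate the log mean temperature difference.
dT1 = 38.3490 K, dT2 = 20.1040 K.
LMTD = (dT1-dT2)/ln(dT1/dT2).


dT1/dT2 = 1.9075
ln(dT1/dT2) = 0.6458
LMTD = 18.2450 / 0.6458 = 28.2514 K

28.2514 K


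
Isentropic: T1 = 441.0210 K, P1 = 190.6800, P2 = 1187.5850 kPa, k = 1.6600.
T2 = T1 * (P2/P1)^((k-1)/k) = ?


(k-1)/k = 0.3976
(P2/P1)^exp = 2.0693
T2 = 441.0210 * 2.0693 = 912.6179 K

912.6179 K


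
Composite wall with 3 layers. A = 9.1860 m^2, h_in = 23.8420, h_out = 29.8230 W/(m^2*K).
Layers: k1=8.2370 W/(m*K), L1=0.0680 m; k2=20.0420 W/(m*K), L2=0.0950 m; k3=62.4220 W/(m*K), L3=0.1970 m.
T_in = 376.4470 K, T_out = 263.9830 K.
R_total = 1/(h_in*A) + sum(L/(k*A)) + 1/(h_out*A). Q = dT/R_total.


R_conv_in = 1/(23.8420*9.1860) = 0.0046
R_1 = 0.0680/(8.2370*9.1860) = 0.0009
R_2 = 0.0950/(20.0420*9.1860) = 0.0005
R_3 = 0.1970/(62.4220*9.1860) = 0.0003
R_conv_out = 1/(29.8230*9.1860) = 0.0037
R_total = 0.0100 K/W
Q = 112.4640 / 0.0100 = 11275.1987 W

R_total = 0.0100 K/W, Q = 11275.1987 W


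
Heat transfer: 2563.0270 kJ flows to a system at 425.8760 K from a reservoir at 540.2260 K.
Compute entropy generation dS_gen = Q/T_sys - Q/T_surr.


dS_sys = 2563.0270/425.8760 = 6.0182 kJ/K
dS_surr = -2563.0270/540.2260 = -4.7444 kJ/K
dS_gen = 6.0182 - 4.7444 = 1.2739 kJ/K (irreversible)

dS_gen = 1.2739 kJ/K, irreversible


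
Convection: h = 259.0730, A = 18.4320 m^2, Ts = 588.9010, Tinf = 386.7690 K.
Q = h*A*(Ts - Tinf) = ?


dT = 202.1320 K
Q = 259.0730 * 18.4320 * 202.1320 = 965227.5051 W

965227.5051 W


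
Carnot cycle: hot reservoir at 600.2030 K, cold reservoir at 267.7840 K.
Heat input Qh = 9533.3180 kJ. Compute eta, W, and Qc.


eta = 1 - 267.7840/600.2030 = 0.5538
W = 0.5538 * 9533.3180 = 5279.9737 kJ
Qc = 9533.3180 - 5279.9737 = 4253.3443 kJ

eta = 55.3844%, W = 5279.9737 kJ, Qc = 4253.3443 kJ


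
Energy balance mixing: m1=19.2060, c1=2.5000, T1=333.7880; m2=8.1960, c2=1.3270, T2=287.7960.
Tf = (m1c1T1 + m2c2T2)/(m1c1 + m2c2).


num = 19156.9266
den = 58.8911
Tf = 325.2941 K

325.2941 K


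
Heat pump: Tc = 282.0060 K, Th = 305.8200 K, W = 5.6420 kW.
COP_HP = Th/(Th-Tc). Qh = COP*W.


COP = 305.8200 / 23.8140 = 12.8420
Qh = 12.8420 * 5.6420 = 72.4547 kW

COP = 12.8420, Qh = 72.4547 kW


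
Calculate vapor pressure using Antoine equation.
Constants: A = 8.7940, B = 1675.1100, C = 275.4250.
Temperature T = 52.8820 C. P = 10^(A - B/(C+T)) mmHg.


C+T = 328.3070
B/(C+T) = 5.1023
log10(P) = 8.7940 - 5.1023 = 3.6917
P = 10^3.6917 = 4917.3703 mmHg

4917.3703 mmHg


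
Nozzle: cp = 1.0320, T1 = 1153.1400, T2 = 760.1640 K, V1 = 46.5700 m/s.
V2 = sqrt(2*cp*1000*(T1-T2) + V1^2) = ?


dT = 392.9760 K
2*cp*1000*dT = 811102.4640
V1^2 = 2168.7649
V2 = sqrt(813271.2289) = 901.8155 m/s

901.8155 m/s


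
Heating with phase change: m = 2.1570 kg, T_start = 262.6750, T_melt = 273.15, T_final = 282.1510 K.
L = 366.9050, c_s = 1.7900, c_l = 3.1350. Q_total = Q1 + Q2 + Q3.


Q1 (sensible, solid) = 2.1570 * 1.7900 * 10.4750 = 40.4443 kJ
Q2 (latent) = 2.1570 * 366.9050 = 791.4141 kJ
Q3 (sensible, liquid) = 2.1570 * 3.1350 * 9.0010 = 60.8665 kJ
Q_total = 892.7249 kJ

892.7249 kJ


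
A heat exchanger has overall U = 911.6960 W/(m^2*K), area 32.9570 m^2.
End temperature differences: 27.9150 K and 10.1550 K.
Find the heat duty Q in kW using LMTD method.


LMTD = 17.5633 K
Q = 911.6960 * 32.9570 * 17.5633 = 527721.1350 W = 527.7211 kW

527.7211 kW


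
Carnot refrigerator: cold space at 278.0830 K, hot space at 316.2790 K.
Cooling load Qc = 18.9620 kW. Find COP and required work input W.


COP = 278.0830 / 38.1960 = 7.2804
W = 18.9620 / 7.2804 = 2.6045 kW

COP = 7.2804, W = 2.6045 kW


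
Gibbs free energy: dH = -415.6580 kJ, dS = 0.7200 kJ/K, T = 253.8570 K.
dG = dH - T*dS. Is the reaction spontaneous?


T*dS = 253.8570 * 0.7200 = 182.7770 kJ
dG = -415.6580 - 182.7770 = -598.4350 kJ (spontaneous)

dG = -598.4350 kJ, spontaneous


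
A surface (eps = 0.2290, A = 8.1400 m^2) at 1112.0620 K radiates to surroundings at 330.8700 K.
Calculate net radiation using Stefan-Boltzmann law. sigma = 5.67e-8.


T^4 = 1.5294e+12
Tsurr^4 = 1.1985e+10
Q = 0.2290 * 5.67e-8 * 8.1400 * 1.5174e+12 = 160377.0657 W

160377.0657 W


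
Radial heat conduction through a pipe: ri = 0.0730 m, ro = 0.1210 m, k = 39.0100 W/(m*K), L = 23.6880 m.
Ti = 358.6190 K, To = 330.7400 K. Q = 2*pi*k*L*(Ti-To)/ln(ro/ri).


dT = 27.8790 K
ln(ro/ri) = 0.5053
Q = 2*pi*39.0100*23.6880*27.8790 / 0.5053 = 320320.9722 W

320320.9722 W


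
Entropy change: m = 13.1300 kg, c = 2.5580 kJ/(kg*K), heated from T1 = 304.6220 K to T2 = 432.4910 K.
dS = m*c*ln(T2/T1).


T2/T1 = 1.4198
ln(T2/T1) = 0.3505
dS = 13.1300 * 2.5580 * 0.3505 = 11.7717 kJ/K

11.7717 kJ/K


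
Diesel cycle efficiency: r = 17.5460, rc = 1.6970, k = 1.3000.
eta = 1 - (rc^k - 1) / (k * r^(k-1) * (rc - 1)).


r^(k-1) = 2.3619
rc^k = 1.9888
eta = 0.5380 = 53.7971%

53.7971%


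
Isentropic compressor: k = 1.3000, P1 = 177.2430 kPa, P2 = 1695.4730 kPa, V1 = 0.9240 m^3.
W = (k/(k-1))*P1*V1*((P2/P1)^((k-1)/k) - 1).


(k-1)/k = 0.2308
(P2/P1)^exp = 1.6839
W = 4.3333 * 177.2430 * 0.9240 * (1.6839 - 1) = 485.3621 kJ

485.3621 kJ


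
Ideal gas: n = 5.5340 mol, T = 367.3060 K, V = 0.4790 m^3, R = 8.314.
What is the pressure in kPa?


P = nRT/V = 5.5340 * 8.314 * 367.3060 / 0.4790
= 16899.6301 / 0.4790 = 35281.0648 Pa = 35.2811 kPa

35.2811 kPa


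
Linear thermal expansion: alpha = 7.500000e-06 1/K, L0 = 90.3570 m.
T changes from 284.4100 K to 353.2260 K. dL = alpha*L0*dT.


dT = 68.8160 K
dL = 7.500000e-06 * 90.3570 * 68.8160 = 0.046635 m
L_final = 90.403635 m

dL = 0.046635 m


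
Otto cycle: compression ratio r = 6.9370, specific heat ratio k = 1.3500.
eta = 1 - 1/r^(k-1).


r^(k-1) = 1.9697
eta = 1 - 1/1.9697 = 0.4923 = 49.2320%

49.2320%


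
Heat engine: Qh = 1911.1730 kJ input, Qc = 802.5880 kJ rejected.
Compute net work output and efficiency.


W = 1911.1730 - 802.5880 = 1108.5850 kJ
eta = 1108.5850 / 1911.1730 = 0.5801 = 58.0055%

W = 1108.5850 kJ, eta = 58.0055%


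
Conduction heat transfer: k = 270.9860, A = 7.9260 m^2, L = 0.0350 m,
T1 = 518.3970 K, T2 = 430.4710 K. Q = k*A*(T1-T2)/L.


dT = 87.9260 K
Q = 270.9860 * 7.9260 * 87.9260 / 0.0350 = 5395729.8107 W

5395729.8107 W


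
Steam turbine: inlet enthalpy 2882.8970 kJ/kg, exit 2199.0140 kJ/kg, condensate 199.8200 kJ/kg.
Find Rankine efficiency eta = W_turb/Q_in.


W = 683.8830 kJ/kg
Q_in = 2683.0770 kJ/kg
eta = 0.2549 = 25.4888%

eta = 25.4888%


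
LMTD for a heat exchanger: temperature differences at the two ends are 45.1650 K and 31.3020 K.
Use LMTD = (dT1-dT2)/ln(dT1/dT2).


dT1/dT2 = 1.4429
ln(dT1/dT2) = 0.3666
LMTD = 13.8630 / 0.3666 = 37.8109 K

37.8109 K


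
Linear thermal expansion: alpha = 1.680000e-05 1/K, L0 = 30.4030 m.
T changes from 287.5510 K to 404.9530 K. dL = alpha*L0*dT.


dT = 117.4020 K
dL = 1.680000e-05 * 30.4030 * 117.4020 = 0.059965 m
L_final = 30.462965 m

dL = 0.059965 m


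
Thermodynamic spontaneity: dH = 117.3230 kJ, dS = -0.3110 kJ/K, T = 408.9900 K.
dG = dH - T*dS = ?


T*dS = 408.9900 * -0.3110 = -127.1959 kJ
dG = 117.3230 + 127.1959 = 244.5189 kJ (non-spontaneous)

dG = 244.5189 kJ, non-spontaneous


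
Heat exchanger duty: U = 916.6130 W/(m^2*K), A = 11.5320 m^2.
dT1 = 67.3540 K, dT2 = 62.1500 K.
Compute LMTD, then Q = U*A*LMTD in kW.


LMTD = 64.7171 K
Q = 916.6130 * 11.5320 * 64.7171 = 684084.7498 W = 684.0847 kW

684.0847 kW


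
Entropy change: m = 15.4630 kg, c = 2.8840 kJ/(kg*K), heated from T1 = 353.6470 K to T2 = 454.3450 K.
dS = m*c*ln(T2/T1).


T2/T1 = 1.2847
ln(T2/T1) = 0.2506
dS = 15.4630 * 2.8840 * 0.2506 = 11.1737 kJ/K

11.1737 kJ/K


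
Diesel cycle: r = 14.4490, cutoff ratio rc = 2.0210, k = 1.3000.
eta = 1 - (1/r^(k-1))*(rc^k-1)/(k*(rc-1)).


r^(k-1) = 2.2282
rc^k = 2.4960
eta = 0.4942 = 49.4179%

49.4179%


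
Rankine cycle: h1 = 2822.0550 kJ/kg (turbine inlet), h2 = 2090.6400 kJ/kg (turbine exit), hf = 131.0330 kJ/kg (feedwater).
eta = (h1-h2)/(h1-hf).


W = 731.4150 kJ/kg
Q_in = 2691.0220 kJ/kg
eta = 0.2718 = 27.1798%

eta = 27.1798%


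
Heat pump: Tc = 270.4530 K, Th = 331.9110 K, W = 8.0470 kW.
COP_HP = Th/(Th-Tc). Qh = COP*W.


COP = 331.9110 / 61.4580 = 5.4006
Qh = 5.4006 * 8.0470 = 43.4587 kW

COP = 5.4006, Qh = 43.4587 kW


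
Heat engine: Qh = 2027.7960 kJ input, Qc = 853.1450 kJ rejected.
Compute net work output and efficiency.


W = 2027.7960 - 853.1450 = 1174.6510 kJ
eta = 1174.6510 / 2027.7960 = 0.5793 = 57.9275%

W = 1174.6510 kJ, eta = 57.9275%


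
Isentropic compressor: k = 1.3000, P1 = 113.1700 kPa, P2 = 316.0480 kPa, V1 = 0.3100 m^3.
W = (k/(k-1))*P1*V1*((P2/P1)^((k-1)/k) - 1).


(k-1)/k = 0.2308
(P2/P1)^exp = 1.2674
W = 4.3333 * 113.1700 * 0.3100 * (1.2674 - 1) = 40.6579 kJ

40.6579 kJ


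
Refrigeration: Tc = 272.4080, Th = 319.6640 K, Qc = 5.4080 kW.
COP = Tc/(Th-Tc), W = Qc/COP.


COP = 272.4080 / 47.2560 = 5.7645
W = 5.4080 / 5.7645 = 0.9382 kW

COP = 5.7645, W = 0.9382 kW


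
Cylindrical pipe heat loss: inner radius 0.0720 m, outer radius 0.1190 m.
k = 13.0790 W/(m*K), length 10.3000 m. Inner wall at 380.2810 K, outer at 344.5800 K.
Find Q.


dT = 35.7010 K
ln(ro/ri) = 0.5025
Q = 2*pi*13.0790*10.3000*35.7010 / 0.5025 = 60141.2970 W

60141.2970 W


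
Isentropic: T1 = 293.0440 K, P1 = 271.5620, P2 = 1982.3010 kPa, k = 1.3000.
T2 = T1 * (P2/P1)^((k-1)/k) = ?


(k-1)/k = 0.2308
(P2/P1)^exp = 1.5821
T2 = 293.0440 * 1.5821 = 463.6135 K

463.6135 K


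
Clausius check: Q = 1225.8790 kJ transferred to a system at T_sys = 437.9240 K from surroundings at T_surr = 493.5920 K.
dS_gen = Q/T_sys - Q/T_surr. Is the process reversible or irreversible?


dS_sys = 1225.8790/437.9240 = 2.7993 kJ/K
dS_surr = -1225.8790/493.5920 = -2.4836 kJ/K
dS_gen = 2.7993 - 2.4836 = 0.3157 kJ/K (irreversible)

dS_gen = 0.3157 kJ/K, irreversible


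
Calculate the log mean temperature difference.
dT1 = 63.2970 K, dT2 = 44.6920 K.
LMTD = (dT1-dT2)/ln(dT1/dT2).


dT1/dT2 = 1.4163
ln(dT1/dT2) = 0.3480
LMTD = 18.6050 / 0.3480 = 53.4560 K

53.4560 K


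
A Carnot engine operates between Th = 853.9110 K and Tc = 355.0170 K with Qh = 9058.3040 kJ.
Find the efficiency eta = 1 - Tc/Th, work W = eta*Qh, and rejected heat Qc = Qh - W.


eta = 1 - 355.0170/853.9110 = 0.5842
W = 0.5842 * 9058.3040 = 5292.2770 kJ
Qc = 9058.3040 - 5292.2770 = 3766.0270 kJ

eta = 58.4246%, W = 5292.2770 kJ, Qc = 3766.0270 kJ


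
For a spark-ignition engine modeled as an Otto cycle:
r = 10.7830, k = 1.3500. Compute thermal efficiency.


r^(k-1) = 2.2986
eta = 1 - 1/2.2986 = 0.5649 = 56.4948%

56.4948%


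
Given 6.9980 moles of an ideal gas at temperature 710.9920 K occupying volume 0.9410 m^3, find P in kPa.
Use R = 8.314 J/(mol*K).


P = nRT/V = 6.9980 * 8.314 * 710.9920 / 0.9410
= 41366.4900 / 0.9410 = 43960.1382 Pa = 43.9601 kPa

43.9601 kPa


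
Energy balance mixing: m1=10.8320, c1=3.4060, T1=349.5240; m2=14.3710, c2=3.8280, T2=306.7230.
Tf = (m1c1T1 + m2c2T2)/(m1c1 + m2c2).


num = 29768.7691
den = 91.9060
Tf = 323.9046 K

323.9046 K


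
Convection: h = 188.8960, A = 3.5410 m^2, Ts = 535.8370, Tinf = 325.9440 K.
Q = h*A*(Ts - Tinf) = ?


dT = 209.8930 K
Q = 188.8960 * 3.5410 * 209.8930 = 140393.3843 W

140393.3843 W


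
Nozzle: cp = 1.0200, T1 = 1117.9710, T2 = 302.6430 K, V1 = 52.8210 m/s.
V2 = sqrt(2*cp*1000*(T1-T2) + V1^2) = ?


dT = 815.3280 K
2*cp*1000*dT = 1663269.1200
V1^2 = 2790.0580
V2 = sqrt(1666059.1780) = 1290.7591 m/s

1290.7591 m/s


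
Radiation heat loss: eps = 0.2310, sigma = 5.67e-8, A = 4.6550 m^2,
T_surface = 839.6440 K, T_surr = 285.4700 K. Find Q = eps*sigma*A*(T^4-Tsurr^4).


T^4 = 4.9703e+11
Tsurr^4 = 6.6411e+09
Q = 0.2310 * 5.67e-8 * 4.6550 * 4.9039e+11 = 29898.7793 W

29898.7793 W


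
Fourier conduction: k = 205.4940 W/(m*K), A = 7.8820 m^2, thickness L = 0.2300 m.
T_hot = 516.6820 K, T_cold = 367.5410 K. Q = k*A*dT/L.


dT = 149.1410 K
Q = 205.4940 * 7.8820 * 149.1410 / 0.2300 = 1050279.2640 W

1050279.2640 W


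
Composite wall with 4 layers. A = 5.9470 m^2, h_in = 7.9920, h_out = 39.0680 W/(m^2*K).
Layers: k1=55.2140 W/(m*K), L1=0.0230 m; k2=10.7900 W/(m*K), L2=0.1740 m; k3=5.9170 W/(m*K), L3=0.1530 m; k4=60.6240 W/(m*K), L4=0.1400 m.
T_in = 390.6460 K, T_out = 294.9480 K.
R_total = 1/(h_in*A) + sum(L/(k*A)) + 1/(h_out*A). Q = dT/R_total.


R_conv_in = 1/(7.9920*5.9470) = 0.0210
R_1 = 0.0230/(55.2140*5.9470) = 7.0046e-05
R_2 = 0.1740/(10.7900*5.9470) = 0.0027
R_3 = 0.1530/(5.9170*5.9470) = 0.0043
R_4 = 0.1400/(60.6240*5.9470) = 0.0004
R_conv_out = 1/(39.0680*5.9470) = 0.0043
R_total = 0.0329 K/W
Q = 95.6980 / 0.0329 = 2912.1050 W

R_total = 0.0329 K/W, Q = 2912.1050 W


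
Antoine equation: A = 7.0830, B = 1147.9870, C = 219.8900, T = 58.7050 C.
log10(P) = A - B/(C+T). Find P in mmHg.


C+T = 278.5950
B/(C+T) = 4.1206
log10(P) = 7.0830 - 4.1206 = 2.9624
P = 10^2.9624 = 917.0008 mmHg

917.0008 mmHg


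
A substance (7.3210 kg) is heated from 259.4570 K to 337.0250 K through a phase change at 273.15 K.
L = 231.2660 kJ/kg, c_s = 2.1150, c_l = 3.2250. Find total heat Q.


Q1 (sensible, solid) = 7.3210 * 2.1150 * 13.6930 = 212.0212 kJ
Q2 (latent) = 7.3210 * 231.2660 = 1693.0984 kJ
Q3 (sensible, liquid) = 7.3210 * 3.2250 * 63.8750 = 1508.1031 kJ
Q_total = 3413.2228 kJ

3413.2228 kJ


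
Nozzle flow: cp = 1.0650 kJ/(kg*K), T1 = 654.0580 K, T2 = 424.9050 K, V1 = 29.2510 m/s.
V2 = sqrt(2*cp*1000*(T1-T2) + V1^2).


dT = 229.1530 K
2*cp*1000*dT = 488095.8900
V1^2 = 855.6210
V2 = sqrt(488951.5110) = 699.2507 m/s

699.2507 m/s


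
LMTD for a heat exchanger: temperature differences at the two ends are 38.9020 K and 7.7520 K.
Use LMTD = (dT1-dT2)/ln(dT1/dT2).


dT1/dT2 = 5.0183
ln(dT1/dT2) = 1.6131
LMTD = 31.1500 / 1.6131 = 19.3107 K

19.3107 K


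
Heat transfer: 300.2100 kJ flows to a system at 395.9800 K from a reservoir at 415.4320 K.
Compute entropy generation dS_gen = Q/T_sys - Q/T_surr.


dS_sys = 300.2100/395.9800 = 0.7581 kJ/K
dS_surr = -300.2100/415.4320 = -0.7226 kJ/K
dS_gen = 0.7581 - 0.7226 = 0.0355 kJ/K (irreversible)

dS_gen = 0.0355 kJ/K, irreversible


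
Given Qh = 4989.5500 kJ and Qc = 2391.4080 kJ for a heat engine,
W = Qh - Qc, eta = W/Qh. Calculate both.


W = 4989.5500 - 2391.4080 = 2598.1420 kJ
eta = 2598.1420 / 4989.5500 = 0.5207 = 52.0717%

W = 2598.1420 kJ, eta = 52.0717%


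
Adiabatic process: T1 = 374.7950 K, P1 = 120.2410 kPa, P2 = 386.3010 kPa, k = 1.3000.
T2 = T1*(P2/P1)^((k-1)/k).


(k-1)/k = 0.2308
(P2/P1)^exp = 1.3091
T2 = 374.7950 * 1.3091 = 490.6418 K

490.6418 K


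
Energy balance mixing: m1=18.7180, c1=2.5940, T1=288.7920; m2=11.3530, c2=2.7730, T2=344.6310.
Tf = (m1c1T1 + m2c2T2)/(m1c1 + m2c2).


num = 24871.7768
den = 80.0364
Tf = 310.7560 K

310.7560 K


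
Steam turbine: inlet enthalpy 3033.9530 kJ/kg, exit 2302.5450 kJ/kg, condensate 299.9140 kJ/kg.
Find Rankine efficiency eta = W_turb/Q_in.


W = 731.4080 kJ/kg
Q_in = 2734.0390 kJ/kg
eta = 0.2675 = 26.7519%

eta = 26.7519%


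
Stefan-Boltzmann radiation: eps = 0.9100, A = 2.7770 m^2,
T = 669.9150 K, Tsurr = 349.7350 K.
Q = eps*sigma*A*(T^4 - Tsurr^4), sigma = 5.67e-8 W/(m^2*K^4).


T^4 = 2.0141e+11
Tsurr^4 = 1.4961e+10
Q = 0.9100 * 5.67e-8 * 2.7770 * 1.8645e+11 = 26715.1939 W

26715.1939 W


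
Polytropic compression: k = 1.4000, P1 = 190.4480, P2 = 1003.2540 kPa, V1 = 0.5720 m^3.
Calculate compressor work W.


(k-1)/k = 0.2857
(P2/P1)^exp = 1.6076
W = 3.5000 * 190.4480 * 0.5720 * (1.6076 - 1) = 231.6685 kJ

231.6685 kJ


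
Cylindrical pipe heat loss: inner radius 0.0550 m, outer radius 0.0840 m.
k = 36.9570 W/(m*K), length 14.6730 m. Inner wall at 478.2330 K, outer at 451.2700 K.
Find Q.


dT = 26.9630 K
ln(ro/ri) = 0.4235
Q = 2*pi*36.9570*14.6730*26.9630 / 0.4235 = 216933.7368 W

216933.7368 W


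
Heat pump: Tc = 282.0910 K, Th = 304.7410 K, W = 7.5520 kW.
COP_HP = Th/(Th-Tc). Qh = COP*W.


COP = 304.7410 / 22.6500 = 13.4543
Qh = 13.4543 * 7.5520 = 101.6072 kW

COP = 13.4543, Qh = 101.6072 kW


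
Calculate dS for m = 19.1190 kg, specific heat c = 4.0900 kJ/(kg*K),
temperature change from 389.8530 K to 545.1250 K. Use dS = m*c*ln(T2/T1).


T2/T1 = 1.3983
ln(T2/T1) = 0.3352
dS = 19.1190 * 4.0900 * 0.3352 = 26.2151 kJ/K

26.2151 kJ/K


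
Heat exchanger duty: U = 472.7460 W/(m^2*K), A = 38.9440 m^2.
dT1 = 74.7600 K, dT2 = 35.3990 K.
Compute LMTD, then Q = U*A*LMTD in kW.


LMTD = 52.6499 K
Q = 472.7460 * 38.9440 * 52.6499 = 969316.4702 W = 969.3165 kW

969.3165 kW


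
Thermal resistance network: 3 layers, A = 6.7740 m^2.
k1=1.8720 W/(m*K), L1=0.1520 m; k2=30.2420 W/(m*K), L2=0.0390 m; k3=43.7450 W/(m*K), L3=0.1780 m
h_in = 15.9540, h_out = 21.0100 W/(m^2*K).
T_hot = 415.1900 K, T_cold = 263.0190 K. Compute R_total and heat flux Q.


R_conv_in = 1/(15.9540*6.7740) = 0.0093
R_1 = 0.1520/(1.8720*6.7740) = 0.0120
R_2 = 0.0390/(30.2420*6.7740) = 0.0002
R_3 = 0.1780/(43.7450*6.7740) = 0.0006
R_conv_out = 1/(21.0100*6.7740) = 0.0070
R_total = 0.0291 K/W
Q = 152.1710 / 0.0291 = 5236.9909 W

R_total = 0.0291 K/W, Q = 5236.9909 W


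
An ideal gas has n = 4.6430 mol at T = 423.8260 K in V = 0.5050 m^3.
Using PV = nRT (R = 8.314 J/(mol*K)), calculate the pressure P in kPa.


P = nRT/V = 4.6430 * 8.314 * 423.8260 / 0.5050
= 16360.4897 / 0.5050 = 32397.0093 Pa = 32.3970 kPa

32.3970 kPa


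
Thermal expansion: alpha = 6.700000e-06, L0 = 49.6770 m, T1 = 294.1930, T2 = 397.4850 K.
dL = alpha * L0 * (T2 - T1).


dT = 103.2920 K
dL = 6.700000e-06 * 49.6770 * 103.2920 = 0.034379 m
L_final = 49.711379 m

dL = 0.034379 m


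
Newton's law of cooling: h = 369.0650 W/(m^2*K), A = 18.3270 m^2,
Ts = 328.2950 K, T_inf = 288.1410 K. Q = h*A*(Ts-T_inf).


dT = 40.1540 K
Q = 369.0650 * 18.3270 * 40.1540 = 271595.8038 W

271595.8038 W


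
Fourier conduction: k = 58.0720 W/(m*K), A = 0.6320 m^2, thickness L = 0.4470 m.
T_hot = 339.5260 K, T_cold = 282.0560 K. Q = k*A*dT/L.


dT = 57.4700 K
Q = 58.0720 * 0.6320 * 57.4700 / 0.4470 = 4718.6475 W

4718.6475 W


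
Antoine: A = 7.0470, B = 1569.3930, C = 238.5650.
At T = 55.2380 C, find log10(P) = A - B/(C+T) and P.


C+T = 293.8030
B/(C+T) = 5.3417
log10(P) = 7.0470 - 5.3417 = 1.7053
P = 10^1.7053 = 50.7399 mmHg

50.7399 mmHg


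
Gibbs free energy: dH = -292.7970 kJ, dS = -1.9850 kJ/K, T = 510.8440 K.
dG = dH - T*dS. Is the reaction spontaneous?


T*dS = 510.8440 * -1.9850 = -1014.0253 kJ
dG = -292.7970 + 1014.0253 = 721.2283 kJ (non-spontaneous)

dG = 721.2283 kJ, non-spontaneous


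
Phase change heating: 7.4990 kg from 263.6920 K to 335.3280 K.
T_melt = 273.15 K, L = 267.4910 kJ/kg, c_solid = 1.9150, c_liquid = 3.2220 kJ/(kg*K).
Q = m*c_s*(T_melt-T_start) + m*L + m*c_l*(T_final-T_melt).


Q1 (sensible, solid) = 7.4990 * 1.9150 * 9.4580 = 135.8224 kJ
Q2 (latent) = 7.4990 * 267.4910 = 2005.9150 kJ
Q3 (sensible, liquid) = 7.4990 * 3.2220 * 62.1780 = 1502.3310 kJ
Q_total = 3644.0685 kJ

3644.0685 kJ


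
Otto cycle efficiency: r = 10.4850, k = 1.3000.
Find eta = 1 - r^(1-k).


r^(k-1) = 2.0238
eta = 1 - 1/2.0238 = 0.5059 = 50.5883%

50.5883%


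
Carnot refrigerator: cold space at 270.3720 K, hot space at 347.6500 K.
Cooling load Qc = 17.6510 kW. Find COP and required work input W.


COP = 270.3720 / 77.2780 = 3.4987
W = 17.6510 / 3.4987 = 5.0450 kW

COP = 3.4987, W = 5.0450 kW


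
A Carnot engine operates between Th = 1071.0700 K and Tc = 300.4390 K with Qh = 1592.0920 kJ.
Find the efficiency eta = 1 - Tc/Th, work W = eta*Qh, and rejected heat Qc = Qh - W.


eta = 1 - 300.4390/1071.0700 = 0.7195
W = 0.7195 * 1592.0920 = 1145.5044 kJ
Qc = 1592.0920 - 1145.5044 = 446.5876 kJ

eta = 71.9496%, W = 1145.5044 kJ, Qc = 446.5876 kJ


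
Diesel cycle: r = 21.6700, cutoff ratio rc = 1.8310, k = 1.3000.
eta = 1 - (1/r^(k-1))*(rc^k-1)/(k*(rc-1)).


r^(k-1) = 2.5163
rc^k = 2.1953
eta = 0.5603 = 56.0280%

56.0280%


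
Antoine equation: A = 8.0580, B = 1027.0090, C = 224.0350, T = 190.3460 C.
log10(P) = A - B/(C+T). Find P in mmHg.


C+T = 414.3810
B/(C+T) = 2.4784
log10(P) = 8.0580 - 2.4784 = 5.5796
P = 10^5.5796 = 379824.3424 mmHg

379824.3424 mmHg


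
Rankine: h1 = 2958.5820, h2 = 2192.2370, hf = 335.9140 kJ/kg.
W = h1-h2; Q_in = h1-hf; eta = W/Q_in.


W = 766.3450 kJ/kg
Q_in = 2622.6680 kJ/kg
eta = 0.2922 = 29.2201%

eta = 29.2201%


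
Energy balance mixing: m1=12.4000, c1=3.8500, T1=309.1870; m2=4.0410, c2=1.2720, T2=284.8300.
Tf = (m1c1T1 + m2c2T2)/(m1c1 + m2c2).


num = 16224.6569
den = 52.8802
Tf = 306.8194 K

306.8194 K


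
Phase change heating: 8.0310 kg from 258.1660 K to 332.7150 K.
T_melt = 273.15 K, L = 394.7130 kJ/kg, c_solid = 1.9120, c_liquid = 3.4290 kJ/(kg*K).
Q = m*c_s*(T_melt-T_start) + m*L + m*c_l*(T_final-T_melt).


Q1 (sensible, solid) = 8.0310 * 1.9120 * 14.9840 = 230.0834 kJ
Q2 (latent) = 8.0310 * 394.7130 = 3169.9401 kJ
Q3 (sensible, liquid) = 8.0310 * 3.4290 * 59.5650 = 1640.3188 kJ
Q_total = 5040.3423 kJ

5040.3423 kJ


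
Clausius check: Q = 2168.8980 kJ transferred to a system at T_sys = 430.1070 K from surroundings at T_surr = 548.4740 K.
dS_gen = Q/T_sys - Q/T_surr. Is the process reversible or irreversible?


dS_sys = 2168.8980/430.1070 = 5.0427 kJ/K
dS_surr = -2168.8980/548.4740 = -3.9544 kJ/K
dS_gen = 5.0427 - 3.9544 = 1.0883 kJ/K (irreversible)

dS_gen = 1.0883 kJ/K, irreversible


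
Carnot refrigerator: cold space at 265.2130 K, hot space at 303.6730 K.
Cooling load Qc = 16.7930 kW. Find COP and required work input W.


COP = 265.2130 / 38.4600 = 6.8958
W = 16.7930 / 6.8958 = 2.4352 kW

COP = 6.8958, W = 2.4352 kW


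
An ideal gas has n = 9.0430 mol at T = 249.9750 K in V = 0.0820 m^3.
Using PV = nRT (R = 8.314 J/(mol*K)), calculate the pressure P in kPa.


P = nRT/V = 9.0430 * 8.314 * 249.9750 / 0.0820
= 18793.9959 / 0.0820 = 229195.0721 Pa = 229.1951 kPa

229.1951 kPa


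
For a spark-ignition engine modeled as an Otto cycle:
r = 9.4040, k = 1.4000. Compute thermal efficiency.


r^(k-1) = 2.4509
eta = 1 - 1/2.4509 = 0.5920 = 59.1986%

59.1986%


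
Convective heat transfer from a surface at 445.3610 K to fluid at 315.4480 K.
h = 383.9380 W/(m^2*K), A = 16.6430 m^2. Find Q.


dT = 129.9130 K
Q = 383.9380 * 16.6430 * 129.9130 = 830128.4978 W

830128.4978 W


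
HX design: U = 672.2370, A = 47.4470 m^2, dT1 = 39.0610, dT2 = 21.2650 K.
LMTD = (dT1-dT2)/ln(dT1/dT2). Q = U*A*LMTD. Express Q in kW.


LMTD = 29.2668 K
Q = 672.2370 * 47.4470 * 29.2668 = 933481.4779 W = 933.4815 kW

933.4815 kW


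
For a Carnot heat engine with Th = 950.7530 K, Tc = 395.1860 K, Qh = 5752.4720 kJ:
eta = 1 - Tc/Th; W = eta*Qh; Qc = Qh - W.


eta = 1 - 395.1860/950.7530 = 0.5843
W = 0.5843 * 5752.4720 = 3361.4236 kJ
Qc = 5752.4720 - 3361.4236 = 2391.0484 kJ

eta = 58.4344%, W = 3361.4236 kJ, Qc = 2391.0484 kJ


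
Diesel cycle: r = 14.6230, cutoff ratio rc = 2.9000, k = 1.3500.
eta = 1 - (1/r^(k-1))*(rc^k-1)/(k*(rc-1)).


r^(k-1) = 2.5572
rc^k = 4.2096
eta = 0.5107 = 51.0676%

51.0676%


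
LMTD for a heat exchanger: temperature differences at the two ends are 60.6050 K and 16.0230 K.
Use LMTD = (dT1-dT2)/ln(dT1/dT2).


dT1/dT2 = 3.7824
ln(dT1/dT2) = 1.3304
LMTD = 44.5820 / 1.3304 = 33.5114 K

33.5114 K


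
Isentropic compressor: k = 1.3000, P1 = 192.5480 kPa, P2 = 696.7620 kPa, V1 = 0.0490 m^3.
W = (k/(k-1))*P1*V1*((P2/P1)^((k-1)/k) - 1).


(k-1)/k = 0.2308
(P2/P1)^exp = 1.3455
W = 4.3333 * 192.5480 * 0.0490 * (1.3455 - 1) = 14.1270 kJ

14.1270 kJ


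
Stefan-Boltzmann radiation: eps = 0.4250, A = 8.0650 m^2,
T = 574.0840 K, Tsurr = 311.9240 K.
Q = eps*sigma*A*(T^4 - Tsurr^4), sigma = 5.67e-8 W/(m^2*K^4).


T^4 = 1.0862e+11
Tsurr^4 = 9.4666e+09
Q = 0.4250 * 5.67e-8 * 8.0650 * 9.9151e+10 = 19269.7052 W

19269.7052 W


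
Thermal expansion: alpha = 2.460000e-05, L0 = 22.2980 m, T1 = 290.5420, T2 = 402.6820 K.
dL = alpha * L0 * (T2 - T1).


dT = 112.1400 K
dL = 2.460000e-05 * 22.2980 * 112.1400 = 0.061512 m
L_final = 22.359512 m

dL = 0.061512 m


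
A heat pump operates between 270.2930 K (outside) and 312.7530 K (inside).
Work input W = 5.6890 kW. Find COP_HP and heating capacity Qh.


COP = 312.7530 / 42.4600 = 7.3658
Qh = 7.3658 * 5.6890 = 41.9042 kW

COP = 7.3658, Qh = 41.9042 kW


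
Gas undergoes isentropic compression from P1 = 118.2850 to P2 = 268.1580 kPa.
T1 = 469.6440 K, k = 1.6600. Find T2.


(k-1)/k = 0.3976
(P2/P1)^exp = 1.3846
T2 = 469.6440 * 1.3846 = 650.2744 K

650.2744 K


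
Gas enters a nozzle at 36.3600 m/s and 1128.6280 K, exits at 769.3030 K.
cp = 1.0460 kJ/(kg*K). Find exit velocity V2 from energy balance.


dT = 359.3250 K
2*cp*1000*dT = 751707.9000
V1^2 = 1322.0496
V2 = sqrt(753029.9496) = 867.7730 m/s

867.7730 m/s


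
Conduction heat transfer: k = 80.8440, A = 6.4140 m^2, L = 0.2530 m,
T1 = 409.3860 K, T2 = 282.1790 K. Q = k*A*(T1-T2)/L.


dT = 127.2070 K
Q = 80.8440 * 6.4140 * 127.2070 / 0.2530 = 260715.7322 W

260715.7322 W


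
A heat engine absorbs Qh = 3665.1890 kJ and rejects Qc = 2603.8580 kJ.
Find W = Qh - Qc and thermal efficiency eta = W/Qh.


W = 3665.1890 - 2603.8580 = 1061.3310 kJ
eta = 1061.3310 / 3665.1890 = 0.2896 = 28.9571%

W = 1061.3310 kJ, eta = 28.9571%


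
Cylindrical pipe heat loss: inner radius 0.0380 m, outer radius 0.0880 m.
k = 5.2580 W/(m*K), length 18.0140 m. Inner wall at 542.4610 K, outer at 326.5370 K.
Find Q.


dT = 215.9240 K
ln(ro/ri) = 0.8398
Q = 2*pi*5.2580*18.0140*215.9240 / 0.8398 = 153024.5723 W

153024.5723 W


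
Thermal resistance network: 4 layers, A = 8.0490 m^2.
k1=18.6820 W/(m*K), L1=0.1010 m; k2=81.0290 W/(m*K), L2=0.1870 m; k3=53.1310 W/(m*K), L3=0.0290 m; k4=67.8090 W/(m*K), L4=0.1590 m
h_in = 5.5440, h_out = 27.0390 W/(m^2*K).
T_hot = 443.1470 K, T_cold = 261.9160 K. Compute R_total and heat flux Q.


R_conv_in = 1/(5.5440*8.0490) = 0.0224
R_1 = 0.1010/(18.6820*8.0490) = 0.0007
R_2 = 0.1870/(81.0290*8.0490) = 0.0003
R_3 = 0.0290/(53.1310*8.0490) = 6.7812e-05
R_4 = 0.1590/(67.8090*8.0490) = 0.0003
R_conv_out = 1/(27.0390*8.0490) = 0.0046
R_total = 0.0283 K/W
Q = 181.2310 / 0.0283 = 6398.9548 W

R_total = 0.0283 K/W, Q = 6398.9548 W


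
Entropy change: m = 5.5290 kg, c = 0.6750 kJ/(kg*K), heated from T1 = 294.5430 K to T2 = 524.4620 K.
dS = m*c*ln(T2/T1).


T2/T1 = 1.7806
ln(T2/T1) = 0.5769
dS = 5.5290 * 0.6750 * 0.5769 = 2.1532 kJ/K

2.1532 kJ/K


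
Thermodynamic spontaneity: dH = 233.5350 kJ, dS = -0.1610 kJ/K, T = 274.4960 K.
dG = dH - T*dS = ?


T*dS = 274.4960 * -0.1610 = -44.1939 kJ
dG = 233.5350 + 44.1939 = 277.7289 kJ (non-spontaneous)

dG = 277.7289 kJ, non-spontaneous


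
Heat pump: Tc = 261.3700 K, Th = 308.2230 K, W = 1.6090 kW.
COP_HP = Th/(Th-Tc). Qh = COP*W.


COP = 308.2230 / 46.8530 = 6.5785
Qh = 6.5785 * 1.6090 = 10.5848 kW

COP = 6.5785, Qh = 10.5848 kW


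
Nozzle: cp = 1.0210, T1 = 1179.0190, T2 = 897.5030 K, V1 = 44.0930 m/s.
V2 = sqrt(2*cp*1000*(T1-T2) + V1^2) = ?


dT = 281.5160 K
2*cp*1000*dT = 574855.6720
V1^2 = 1944.1926
V2 = sqrt(576799.8646) = 759.4734 m/s

759.4734 m/s


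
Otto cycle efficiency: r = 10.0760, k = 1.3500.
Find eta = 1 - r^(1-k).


r^(k-1) = 2.2447
eta = 1 - 1/2.2447 = 0.5545 = 55.4499%

55.4499%


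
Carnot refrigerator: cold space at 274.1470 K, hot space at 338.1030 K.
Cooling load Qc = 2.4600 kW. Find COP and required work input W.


COP = 274.1470 / 63.9560 = 4.2865
W = 2.4600 / 4.2865 = 0.5739 kW

COP = 4.2865, W = 0.5739 kW


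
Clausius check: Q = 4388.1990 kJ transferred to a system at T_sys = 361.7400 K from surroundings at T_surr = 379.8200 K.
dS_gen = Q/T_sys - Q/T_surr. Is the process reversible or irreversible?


dS_sys = 4388.1990/361.7400 = 12.1308 kJ/K
dS_surr = -4388.1990/379.8200 = -11.5534 kJ/K
dS_gen = 12.1308 - 11.5534 = 0.5774 kJ/K (irreversible)

dS_gen = 0.5774 kJ/K, irreversible


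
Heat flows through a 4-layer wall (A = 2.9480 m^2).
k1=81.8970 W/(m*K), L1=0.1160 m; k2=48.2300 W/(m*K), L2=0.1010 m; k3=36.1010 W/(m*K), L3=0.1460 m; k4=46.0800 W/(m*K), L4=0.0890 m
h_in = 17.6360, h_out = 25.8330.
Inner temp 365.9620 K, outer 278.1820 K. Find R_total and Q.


R_conv_in = 1/(17.6360*2.9480) = 0.0192
R_1 = 0.1160/(81.8970*2.9480) = 0.0005
R_2 = 0.1010/(48.2300*2.9480) = 0.0007
R_3 = 0.1460/(36.1010*2.9480) = 0.0014
R_4 = 0.0890/(46.0800*2.9480) = 0.0007
R_conv_out = 1/(25.8330*2.9480) = 0.0131
R_total = 0.0356 K/W
Q = 87.7800 / 0.0356 = 2466.9114 W

R_total = 0.0356 K/W, Q = 2466.9114 W


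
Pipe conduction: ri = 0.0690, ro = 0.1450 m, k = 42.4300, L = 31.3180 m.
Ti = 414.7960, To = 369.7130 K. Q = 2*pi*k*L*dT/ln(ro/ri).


dT = 45.0830 K
ln(ro/ri) = 0.7426
Q = 2*pi*42.4300*31.3180*45.0830 / 0.7426 = 506860.9740 W

506860.9740 W


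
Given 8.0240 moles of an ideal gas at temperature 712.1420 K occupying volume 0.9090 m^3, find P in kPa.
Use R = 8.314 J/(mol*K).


P = nRT/V = 8.0240 * 8.314 * 712.1420 / 0.9090
= 47508.0867 / 0.9090 = 52264.1217 Pa = 52.2641 kPa

52.2641 kPa


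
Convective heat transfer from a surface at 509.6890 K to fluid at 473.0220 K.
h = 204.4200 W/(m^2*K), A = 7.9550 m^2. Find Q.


dT = 36.6670 K
Q = 204.4200 * 7.9550 * 36.6670 = 59626.4491 W

59626.4491 W


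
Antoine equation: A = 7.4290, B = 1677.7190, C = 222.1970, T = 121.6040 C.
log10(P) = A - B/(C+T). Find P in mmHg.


C+T = 343.8010
B/(C+T) = 4.8799
log10(P) = 7.4290 - 4.8799 = 2.5491
P = 10^2.5491 = 354.0682 mmHg

354.0682 mmHg


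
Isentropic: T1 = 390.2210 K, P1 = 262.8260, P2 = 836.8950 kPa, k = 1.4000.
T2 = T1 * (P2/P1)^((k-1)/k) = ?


(k-1)/k = 0.2857
(P2/P1)^exp = 1.3922
T2 = 390.2210 * 1.3922 = 543.2825 K

543.2825 K


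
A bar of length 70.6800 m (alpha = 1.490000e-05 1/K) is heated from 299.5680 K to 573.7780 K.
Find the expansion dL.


dT = 274.2100 K
dL = 1.490000e-05 * 70.6800 * 274.2100 = 0.288779 m
L_final = 70.968779 m

dL = 0.288779 m


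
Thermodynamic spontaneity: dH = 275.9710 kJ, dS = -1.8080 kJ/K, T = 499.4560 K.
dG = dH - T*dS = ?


T*dS = 499.4560 * -1.8080 = -903.0164 kJ
dG = 275.9710 + 903.0164 = 1178.9874 kJ (non-spontaneous)

dG = 1178.9874 kJ, non-spontaneous


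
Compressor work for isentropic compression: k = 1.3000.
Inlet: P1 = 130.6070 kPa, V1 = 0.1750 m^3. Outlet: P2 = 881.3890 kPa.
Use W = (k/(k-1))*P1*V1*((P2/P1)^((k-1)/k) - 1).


(k-1)/k = 0.2308
(P2/P1)^exp = 1.5537
W = 4.3333 * 130.6070 * 0.1750 * (1.5537 - 1) = 54.8358 kJ

54.8358 kJ


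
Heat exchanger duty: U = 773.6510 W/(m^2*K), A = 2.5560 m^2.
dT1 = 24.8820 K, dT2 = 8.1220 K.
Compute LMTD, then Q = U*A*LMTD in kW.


LMTD = 14.9701 K
Q = 773.6510 * 2.5560 * 14.9701 = 29602.5683 W = 29.6026 kW

29.6026 kW


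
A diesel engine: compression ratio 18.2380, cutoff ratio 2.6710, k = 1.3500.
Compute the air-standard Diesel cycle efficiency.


r^(k-1) = 2.7628
rc^k = 3.7671
eta = 0.5560 = 55.6007%

55.6007%


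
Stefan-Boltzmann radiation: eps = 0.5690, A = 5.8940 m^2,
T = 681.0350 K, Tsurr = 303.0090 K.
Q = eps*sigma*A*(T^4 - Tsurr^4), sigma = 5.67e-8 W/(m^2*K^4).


T^4 = 2.1512e+11
Tsurr^4 = 8.4299e+09
Q = 0.5690 * 5.67e-8 * 5.8940 * 2.0669e+11 = 39302.6613 W

39302.6613 W


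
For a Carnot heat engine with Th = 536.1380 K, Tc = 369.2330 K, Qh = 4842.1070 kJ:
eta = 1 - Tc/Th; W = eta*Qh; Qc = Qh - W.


eta = 1 - 369.2330/536.1380 = 0.3113
W = 0.3113 * 4842.1070 = 1507.3952 kJ
Qc = 4842.1070 - 1507.3952 = 3334.7118 kJ

eta = 31.1310%, W = 1507.3952 kJ, Qc = 3334.7118 kJ


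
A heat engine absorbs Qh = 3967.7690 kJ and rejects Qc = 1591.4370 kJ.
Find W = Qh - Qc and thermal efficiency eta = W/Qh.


W = 3967.7690 - 1591.4370 = 2376.3320 kJ
eta = 2376.3320 / 3967.7690 = 0.5989 = 59.8909%

W = 2376.3320 kJ, eta = 59.8909%


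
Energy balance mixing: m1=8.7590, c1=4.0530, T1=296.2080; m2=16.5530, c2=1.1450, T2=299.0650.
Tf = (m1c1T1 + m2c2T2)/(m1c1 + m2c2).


num = 16183.6855
den = 54.4534
Tf = 297.2024 K

297.2024 K


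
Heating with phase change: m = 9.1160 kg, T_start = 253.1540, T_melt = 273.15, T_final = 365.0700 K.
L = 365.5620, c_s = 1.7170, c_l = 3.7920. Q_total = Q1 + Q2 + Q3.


Q1 (sensible, solid) = 9.1160 * 1.7170 * 19.9960 = 312.9808 kJ
Q2 (latent) = 9.1160 * 365.5620 = 3332.4632 kJ
Q3 (sensible, liquid) = 9.1160 * 3.7920 * 91.9200 = 3177.4788 kJ
Q_total = 6822.9228 kJ

6822.9228 kJ


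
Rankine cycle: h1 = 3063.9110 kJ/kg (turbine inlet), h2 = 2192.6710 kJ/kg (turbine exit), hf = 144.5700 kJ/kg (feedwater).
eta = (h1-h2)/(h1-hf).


W = 871.2400 kJ/kg
Q_in = 2919.3410 kJ/kg
eta = 0.2984 = 29.8437%

eta = 29.8437%


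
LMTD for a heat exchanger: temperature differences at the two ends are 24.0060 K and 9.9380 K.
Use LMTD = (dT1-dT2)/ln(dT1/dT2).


dT1/dT2 = 2.4156
ln(dT1/dT2) = 0.8819
LMTD = 14.0680 / 0.8819 = 15.9512 K

15.9512 K


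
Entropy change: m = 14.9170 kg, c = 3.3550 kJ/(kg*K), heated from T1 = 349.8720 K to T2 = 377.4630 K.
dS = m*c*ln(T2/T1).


T2/T1 = 1.0789
ln(T2/T1) = 0.0759
dS = 14.9170 * 3.3550 * 0.0759 = 3.7988 kJ/K

3.7988 kJ/K


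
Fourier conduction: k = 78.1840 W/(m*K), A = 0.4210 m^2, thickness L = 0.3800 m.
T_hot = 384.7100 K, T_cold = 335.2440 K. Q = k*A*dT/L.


dT = 49.4660 K
Q = 78.1840 * 0.4210 * 49.4660 / 0.3800 = 4284.7272 W

4284.7272 W


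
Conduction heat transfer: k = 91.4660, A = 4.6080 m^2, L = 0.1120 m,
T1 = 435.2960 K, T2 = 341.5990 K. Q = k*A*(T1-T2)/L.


dT = 93.6970 K
Q = 91.4660 * 4.6080 * 93.6970 / 0.1120 = 352597.9804 W

352597.9804 W


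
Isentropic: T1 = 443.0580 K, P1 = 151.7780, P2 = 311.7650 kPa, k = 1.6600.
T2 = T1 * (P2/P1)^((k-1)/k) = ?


(k-1)/k = 0.3976
(P2/P1)^exp = 1.3314
T2 = 443.0580 * 1.3314 = 589.8678 K

589.8678 K
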